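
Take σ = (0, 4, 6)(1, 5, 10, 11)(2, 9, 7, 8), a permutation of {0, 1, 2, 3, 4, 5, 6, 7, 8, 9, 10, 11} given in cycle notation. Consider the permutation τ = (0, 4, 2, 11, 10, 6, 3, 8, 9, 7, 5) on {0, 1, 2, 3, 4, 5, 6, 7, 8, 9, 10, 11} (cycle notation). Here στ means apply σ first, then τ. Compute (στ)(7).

9

(στ)(7) = τ(σ(7)). σ(7) = 8, then τ(8) = 9. So (στ)(7) = 9.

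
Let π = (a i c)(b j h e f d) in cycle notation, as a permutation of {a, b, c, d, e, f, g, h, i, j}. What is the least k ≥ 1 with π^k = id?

The cycle type of π is (6, 3, 1).
Since disjoint cycles commute, ord(π) = lcm(6, 3) = 6.

6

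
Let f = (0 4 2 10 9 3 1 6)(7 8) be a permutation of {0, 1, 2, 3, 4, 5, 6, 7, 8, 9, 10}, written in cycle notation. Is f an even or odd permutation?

even

The cycle lengths are 8, 2, 1.
A cycle of length ℓ contributes ℓ−1 transpositions, so f is a product of 7 + 1 = 8 transpositions — even.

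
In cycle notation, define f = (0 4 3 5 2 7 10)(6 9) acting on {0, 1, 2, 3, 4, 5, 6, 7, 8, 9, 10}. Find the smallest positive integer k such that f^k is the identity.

The cycle type of f is (7, 2, 1, 1).
The order is lcm(7, 2) = 14.

14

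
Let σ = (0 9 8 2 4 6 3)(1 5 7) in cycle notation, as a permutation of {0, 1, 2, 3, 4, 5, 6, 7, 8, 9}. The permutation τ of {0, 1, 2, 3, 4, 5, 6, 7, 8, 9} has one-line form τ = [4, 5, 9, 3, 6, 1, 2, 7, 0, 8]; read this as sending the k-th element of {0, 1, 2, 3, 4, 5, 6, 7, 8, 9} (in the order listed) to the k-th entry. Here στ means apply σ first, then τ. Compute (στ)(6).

σ(6) = 3, then τ(3) = 3; composing gives (στ)(6) = 3.

3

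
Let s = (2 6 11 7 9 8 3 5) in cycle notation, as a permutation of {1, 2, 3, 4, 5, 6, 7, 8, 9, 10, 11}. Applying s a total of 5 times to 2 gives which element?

8

2 lies in the 8-cycle (2 6 11 7 9 8 3 5).
Advancing 5 steps from 2: 2 → 6 → 11 → 7 → 9 → 8.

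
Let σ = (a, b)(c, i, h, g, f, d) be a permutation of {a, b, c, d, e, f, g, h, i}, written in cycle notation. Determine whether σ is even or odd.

even

The cycle lengths are 6, 2, 1.
A cycle is odd iff its length is even; σ has 2 even-length cycles, so sgn(σ) = (−1)^2 and σ is even.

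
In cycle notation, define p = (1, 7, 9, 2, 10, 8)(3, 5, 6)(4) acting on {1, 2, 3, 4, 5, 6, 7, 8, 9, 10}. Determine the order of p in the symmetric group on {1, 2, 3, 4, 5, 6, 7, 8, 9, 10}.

The cycle type of p is (6, 3, 1).
The order of p is the least common multiple of its cycle lengths: lcm(6, 3) = 6.

6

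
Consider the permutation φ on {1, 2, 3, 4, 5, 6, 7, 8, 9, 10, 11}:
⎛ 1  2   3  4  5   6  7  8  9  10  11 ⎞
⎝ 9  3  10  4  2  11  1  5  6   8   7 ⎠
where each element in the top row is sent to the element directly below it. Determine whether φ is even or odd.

In disjoint-cycle form the cycle lengths are 5, 5, 1.
A cycle of length ℓ contributes ℓ−1 transpositions, so φ is a product of 4 + 4 = 8 transpositions — even.

even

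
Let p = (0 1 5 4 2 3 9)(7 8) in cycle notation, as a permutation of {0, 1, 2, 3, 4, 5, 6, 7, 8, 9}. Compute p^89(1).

9

1 lies in the 7-cycle (0 1 5 4 2 3 9).
On a 7-cycle, p^7 is the identity, so p^89 = p^5 there (89 ≡ 5 mod 7).
Advancing 5 steps from 1: 1 → 5 → 4 → 2 → 3 → 9.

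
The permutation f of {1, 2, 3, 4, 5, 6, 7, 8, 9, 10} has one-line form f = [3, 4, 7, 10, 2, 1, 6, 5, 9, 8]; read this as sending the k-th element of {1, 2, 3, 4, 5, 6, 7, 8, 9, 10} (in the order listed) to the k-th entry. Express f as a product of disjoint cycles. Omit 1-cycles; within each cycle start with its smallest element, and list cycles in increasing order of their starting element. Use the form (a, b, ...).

From 1: 1 → 3 → 7 → 6 → 1, closing the cycle (1, 3, 7, 6).
Continuing from each remaining unvisited element yields (1, 3, 7, 6)(2, 4, 10, 8, 5).

(1, 3, 7, 6)(2, 4, 10, 8, 5)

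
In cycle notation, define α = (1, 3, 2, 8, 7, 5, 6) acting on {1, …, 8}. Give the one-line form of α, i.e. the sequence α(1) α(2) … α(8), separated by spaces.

3 8 2 4 6 1 5 7

Each element maps to the next entry in its cycle (wrapping to the front): 1↦3, 2↦8, 3↦2, 4↦4, 5↦6, 6↦1, 7↦5, 8↦7.
So the one-line form is 3 8 2 4 6 1 5 7.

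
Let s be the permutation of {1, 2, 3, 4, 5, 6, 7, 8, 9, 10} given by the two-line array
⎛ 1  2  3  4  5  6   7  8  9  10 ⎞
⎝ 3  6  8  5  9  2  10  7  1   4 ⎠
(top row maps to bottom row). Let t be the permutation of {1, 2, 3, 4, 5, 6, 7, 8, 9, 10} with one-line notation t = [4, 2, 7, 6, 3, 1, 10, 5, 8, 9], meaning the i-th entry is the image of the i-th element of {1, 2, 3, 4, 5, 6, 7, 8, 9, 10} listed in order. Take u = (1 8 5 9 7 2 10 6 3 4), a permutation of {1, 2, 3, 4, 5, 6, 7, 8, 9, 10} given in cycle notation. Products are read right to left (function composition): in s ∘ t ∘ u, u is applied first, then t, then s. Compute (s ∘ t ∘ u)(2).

Apply the permutations in order: u(2) = 10, then t(10) = 9, then s(9) = 1. So (s ∘ t ∘ u)(2) = 1.

1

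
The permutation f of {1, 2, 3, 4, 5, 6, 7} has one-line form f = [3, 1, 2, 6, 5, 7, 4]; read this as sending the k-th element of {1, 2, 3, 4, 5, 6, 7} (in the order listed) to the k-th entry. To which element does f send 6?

6 is element number 6 of the domain, and entry number 6 of the one-line form is 7, so f(6) = 7.

7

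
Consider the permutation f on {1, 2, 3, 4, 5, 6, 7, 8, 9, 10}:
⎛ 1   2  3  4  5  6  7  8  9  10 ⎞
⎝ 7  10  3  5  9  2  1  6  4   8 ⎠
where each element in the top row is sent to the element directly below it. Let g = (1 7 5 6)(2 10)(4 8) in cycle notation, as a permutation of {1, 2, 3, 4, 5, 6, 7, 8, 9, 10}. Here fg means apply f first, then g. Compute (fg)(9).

8

f(9) = 4, then g(4) = 8; composing gives (fg)(9) = 8.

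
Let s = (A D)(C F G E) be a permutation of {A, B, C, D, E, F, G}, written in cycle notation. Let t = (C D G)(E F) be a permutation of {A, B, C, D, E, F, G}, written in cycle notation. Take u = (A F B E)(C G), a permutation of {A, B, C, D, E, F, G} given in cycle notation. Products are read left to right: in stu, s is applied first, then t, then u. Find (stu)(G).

(stu)(G) = u(t(s(G))). s(G) = E, then t(E) = F, then u(F) = B, so the result is B.

B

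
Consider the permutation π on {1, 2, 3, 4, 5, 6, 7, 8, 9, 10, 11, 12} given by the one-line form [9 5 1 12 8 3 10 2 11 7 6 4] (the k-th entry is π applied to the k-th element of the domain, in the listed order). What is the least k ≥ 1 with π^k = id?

Writing π as disjoint cycles, the cycle lengths are 5, 3, 2, 2.
The order of π is the least common multiple of its cycle lengths: lcm(5, 3, 2, 2) = 30.

30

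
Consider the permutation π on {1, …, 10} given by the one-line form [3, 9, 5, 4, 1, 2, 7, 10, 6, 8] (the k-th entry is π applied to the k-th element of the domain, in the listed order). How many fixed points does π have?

The fixed points (elements with π(x) = x) are {4, 7}, so there are 2.

2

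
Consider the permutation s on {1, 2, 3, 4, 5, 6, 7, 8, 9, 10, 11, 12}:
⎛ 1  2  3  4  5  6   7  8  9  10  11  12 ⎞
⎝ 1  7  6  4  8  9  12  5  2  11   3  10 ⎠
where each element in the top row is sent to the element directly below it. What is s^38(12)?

2

Tracing 12 → 10 → … returns to 12 after 8 steps, so 12 lies in an 8-cycle (2, 7, 12, 10, 11, 3, 6, 9).
On an 8-cycle, s^8 is the identity, so s^38 = s^6 there (38 ≡ 6 mod 8).
Stepping 6 places around the cycle: 12 → 10 → 11 → 3 → 6 → 9 → 2.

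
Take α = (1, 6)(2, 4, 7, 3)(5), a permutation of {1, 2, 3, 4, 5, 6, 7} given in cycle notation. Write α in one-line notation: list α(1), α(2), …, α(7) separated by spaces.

Each element maps to the next entry in its cycle (wrapping to the front): 1→6, 2→4, 3→2, 4→7, 5→5, 6→1, 7→3.
So the one-line form is 6 4 2 7 5 1 3.

6 4 2 7 5 1 3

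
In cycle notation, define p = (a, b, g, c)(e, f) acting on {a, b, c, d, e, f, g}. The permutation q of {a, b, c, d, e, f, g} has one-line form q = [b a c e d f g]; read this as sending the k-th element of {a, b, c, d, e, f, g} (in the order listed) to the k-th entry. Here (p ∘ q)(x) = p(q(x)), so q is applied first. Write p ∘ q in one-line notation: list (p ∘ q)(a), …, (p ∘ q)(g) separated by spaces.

Chase each element through q then p: a → b → g; b → a → b; c → c → a; d → e → f; e → d → d; f → f → e; g → g → c.
So p ∘ q in one-line form is g b a f d e c.

g b a f d e c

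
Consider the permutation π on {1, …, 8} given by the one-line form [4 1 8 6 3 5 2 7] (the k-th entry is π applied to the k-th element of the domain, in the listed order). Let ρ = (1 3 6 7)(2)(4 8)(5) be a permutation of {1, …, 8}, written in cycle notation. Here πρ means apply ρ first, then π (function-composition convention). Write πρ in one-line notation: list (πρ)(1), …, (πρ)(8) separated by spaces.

(πρ)(x) = π(ρ(x)). Computing each image: π(ρ(1)) = π(3) = 8, π(ρ(2)) = π(2) = 1, π(ρ(3)) = π(6) = 5, π(ρ(4)) = π(8) = 7, π(ρ(5)) = π(5) = 3, π(ρ(6)) = π(7) = 2, π(ρ(7)) = π(1) = 4, π(ρ(8)) = π(4) = 6.
Hence πρ = [8 1 5 7 3 2 4 6].

8 1 5 7 3 2 4 6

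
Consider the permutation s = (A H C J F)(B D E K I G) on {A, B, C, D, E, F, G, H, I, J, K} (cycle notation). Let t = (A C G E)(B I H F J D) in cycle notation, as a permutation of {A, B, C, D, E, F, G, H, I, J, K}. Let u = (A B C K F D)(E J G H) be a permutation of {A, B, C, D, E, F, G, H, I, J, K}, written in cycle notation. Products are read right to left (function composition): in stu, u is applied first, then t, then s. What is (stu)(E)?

(stu)(E) = s(t(u(E))). u(E) = J, then t(J) = D, then s(D) = E, so the result is E.

E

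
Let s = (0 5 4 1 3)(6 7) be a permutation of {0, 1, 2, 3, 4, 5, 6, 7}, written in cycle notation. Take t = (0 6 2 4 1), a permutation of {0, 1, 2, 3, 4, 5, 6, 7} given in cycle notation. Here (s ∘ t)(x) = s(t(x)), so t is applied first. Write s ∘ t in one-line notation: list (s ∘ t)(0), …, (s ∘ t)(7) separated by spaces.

7 5 1 0 3 4 2 6

For each element, apply t then s: 0 → 6 → 7; 1 → 0 → 5; 2 → 4 → 1; 3 → 3 → 0; 4 → 1 → 3; 5 → 5 → 4; 6 → 2 → 2; 7 → 7 → 6.
Collecting the images, s ∘ t = [7 5 1 0 3 4 2 6].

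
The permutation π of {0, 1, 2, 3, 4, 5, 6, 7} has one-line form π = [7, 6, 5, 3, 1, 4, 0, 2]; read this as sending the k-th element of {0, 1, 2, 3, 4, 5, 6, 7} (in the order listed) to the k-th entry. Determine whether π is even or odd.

even

In disjoint-cycle form the cycle lengths are 7, 1.
A cycle of length ℓ contributes ℓ−1 transpositions, so π is a product of 6 transpositions — even.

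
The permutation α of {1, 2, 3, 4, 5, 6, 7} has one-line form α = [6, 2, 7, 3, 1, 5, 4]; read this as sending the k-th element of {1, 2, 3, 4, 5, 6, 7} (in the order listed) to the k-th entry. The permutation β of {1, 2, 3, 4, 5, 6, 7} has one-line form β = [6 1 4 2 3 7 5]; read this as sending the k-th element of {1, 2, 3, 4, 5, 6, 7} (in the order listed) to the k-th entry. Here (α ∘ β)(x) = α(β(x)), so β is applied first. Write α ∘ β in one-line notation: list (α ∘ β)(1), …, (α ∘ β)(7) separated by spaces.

For each element, apply β then α: 1 → 6 → 5; 2 → 1 → 6; 3 → 4 → 3; 4 → 2 → 2; 5 → 3 → 7; 6 → 7 → 4; 7 → 5 → 1.
Collecting the images, α ∘ β = [5 6 3 2 7 4 1].

5 6 3 2 7 4 1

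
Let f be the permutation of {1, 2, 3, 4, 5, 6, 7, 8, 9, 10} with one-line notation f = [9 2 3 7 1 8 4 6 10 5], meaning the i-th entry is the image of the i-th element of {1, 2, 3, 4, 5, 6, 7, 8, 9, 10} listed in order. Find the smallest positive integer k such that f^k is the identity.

The disjoint-cycle form of f has cycle lengths 4, 2, 2, 1, 1.
Since disjoint cycles commute, ord(f) = lcm(4, 2, 2) = 4.

4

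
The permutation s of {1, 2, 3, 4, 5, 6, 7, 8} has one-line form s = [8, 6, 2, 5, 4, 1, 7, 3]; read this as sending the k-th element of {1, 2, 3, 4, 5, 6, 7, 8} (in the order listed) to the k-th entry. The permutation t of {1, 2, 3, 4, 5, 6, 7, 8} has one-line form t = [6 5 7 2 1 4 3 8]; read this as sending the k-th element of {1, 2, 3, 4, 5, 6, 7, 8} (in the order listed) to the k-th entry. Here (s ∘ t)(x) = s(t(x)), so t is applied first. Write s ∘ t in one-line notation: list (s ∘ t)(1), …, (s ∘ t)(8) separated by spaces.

1 4 7 6 8 5 2 3

(s ∘ t)(x) = s(t(x)). Computing each image: s(t(1)) = s(6) = 1, s(t(2)) = s(5) = 4, s(t(3)) = s(7) = 7, s(t(4)) = s(2) = 6, s(t(5)) = s(1) = 8, s(t(6)) = s(4) = 5, s(t(7)) = s(3) = 2, s(t(8)) = s(8) = 3.
Hence s ∘ t = [1 4 7 6 8 5 2 3].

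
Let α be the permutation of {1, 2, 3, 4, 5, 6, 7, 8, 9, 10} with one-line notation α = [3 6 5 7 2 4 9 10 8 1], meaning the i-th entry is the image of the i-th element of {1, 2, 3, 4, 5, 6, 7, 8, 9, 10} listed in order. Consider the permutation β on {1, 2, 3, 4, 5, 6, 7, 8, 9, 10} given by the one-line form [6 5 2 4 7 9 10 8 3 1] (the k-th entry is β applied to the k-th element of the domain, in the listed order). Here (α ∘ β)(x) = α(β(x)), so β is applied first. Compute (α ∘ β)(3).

(α ∘ β)(3) = α(β(3)). β(3) = 2, then α(2) = 6. So (α ∘ β)(3) = 6.

6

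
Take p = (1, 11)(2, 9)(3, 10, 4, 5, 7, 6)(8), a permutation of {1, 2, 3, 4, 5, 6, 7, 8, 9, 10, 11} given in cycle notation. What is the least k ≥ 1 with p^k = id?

6

The disjoint cycles have lengths 6, 2, 2, 1.
The order of p is the least common multiple of its cycle lengths: lcm(6, 2, 2) = 6.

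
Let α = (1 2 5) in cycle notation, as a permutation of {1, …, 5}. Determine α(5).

5 appears in (1 2 5); the next entry (wrapping around) is 1.

1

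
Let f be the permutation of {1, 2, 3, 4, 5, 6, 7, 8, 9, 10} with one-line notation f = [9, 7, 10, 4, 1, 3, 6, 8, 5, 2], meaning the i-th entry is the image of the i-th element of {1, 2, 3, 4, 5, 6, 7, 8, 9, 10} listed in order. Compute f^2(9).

Tracing 9 → 5 → … returns to 9 after 3 steps, so 9 lies in a 3-cycle (1, 9, 5).
Advancing 2 steps from 9: 9 → 5 → 1.

1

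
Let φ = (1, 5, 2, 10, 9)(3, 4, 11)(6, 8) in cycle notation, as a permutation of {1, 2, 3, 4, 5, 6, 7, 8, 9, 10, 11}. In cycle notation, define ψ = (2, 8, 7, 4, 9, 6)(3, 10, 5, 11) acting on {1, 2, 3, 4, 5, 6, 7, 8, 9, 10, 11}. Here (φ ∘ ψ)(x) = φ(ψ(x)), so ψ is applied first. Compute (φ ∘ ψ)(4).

(φ ∘ ψ)(4) = φ(ψ(4)). ψ(4) = 9, then φ(9) = 1. So (φ ∘ ψ)(4) = 1.

1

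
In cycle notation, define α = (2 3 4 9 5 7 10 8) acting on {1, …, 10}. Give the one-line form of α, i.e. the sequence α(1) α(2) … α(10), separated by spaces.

1 3 4 9 7 6 10 2 5 8

Image by image: 1↦1, 2↦3, 3↦4, 4↦9, 5↦7, 6↦6, 7↦10, 8↦2, 9↦5, 10↦8.
Listing these in domain order gives 1 3 4 9 7 6 10 2 5 8.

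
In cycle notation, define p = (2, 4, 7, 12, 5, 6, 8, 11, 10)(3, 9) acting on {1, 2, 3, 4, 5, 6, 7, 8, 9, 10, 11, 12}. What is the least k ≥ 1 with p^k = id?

18

The disjoint cycles have lengths 9, 2, 1.
Since disjoint cycles commute, ord(p) = lcm(9, 2) = 18.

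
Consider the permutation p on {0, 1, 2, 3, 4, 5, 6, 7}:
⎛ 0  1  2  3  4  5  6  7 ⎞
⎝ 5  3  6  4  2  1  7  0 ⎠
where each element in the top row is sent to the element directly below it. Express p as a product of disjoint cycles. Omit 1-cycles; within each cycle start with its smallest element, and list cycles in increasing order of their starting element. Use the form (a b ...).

From 0: 0 → 5 → 1 → 3 → 4 → 2 → 6 → 7 → 0, closing the cycle (0 5 1 3 4 2 6 7).
Repeating from the next unused element and collecting all non-trivial cycles gives (0 5 1 3 4 2 6 7).

(0 5 1 3 4 2 6 7)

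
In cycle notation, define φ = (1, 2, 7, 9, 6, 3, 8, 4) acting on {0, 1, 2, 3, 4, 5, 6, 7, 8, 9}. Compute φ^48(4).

4

4 lies in the 8-cycle (1, 2, 7, 9, 6, 3, 8, 4).
Since the cycle has length 8, φ^48 acts on it the same as φ^0 (48 mod 8 = 0).
So φ^48(4) = 4.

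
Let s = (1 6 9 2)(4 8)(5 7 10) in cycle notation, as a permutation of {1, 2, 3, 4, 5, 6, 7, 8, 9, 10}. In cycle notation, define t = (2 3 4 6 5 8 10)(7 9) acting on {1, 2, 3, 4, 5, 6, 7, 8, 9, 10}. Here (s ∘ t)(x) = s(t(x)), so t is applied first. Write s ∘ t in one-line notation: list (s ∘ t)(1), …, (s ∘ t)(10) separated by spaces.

Chase each element through t then s: 1 → 1 → 6; 2 → 3 → 3; 3 → 4 → 8; 4 → 6 → 9; 5 → 8 → 4; 6 → 5 → 7; 7 → 9 → 2; 8 → 10 → 5; 9 → 7 → 10; 10 → 2 → 1.
Collecting the images, s ∘ t = [6 3 8 9 4 7 2 5 10 1].

6 3 8 9 4 7 2 5 10 1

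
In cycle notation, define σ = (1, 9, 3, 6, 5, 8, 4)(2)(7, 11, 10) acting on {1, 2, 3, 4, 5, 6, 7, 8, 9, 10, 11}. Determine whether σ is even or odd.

even

The cycle lengths are 7, 3, 1.
A cycle of length ℓ contributes ℓ−1 transpositions, so σ is a product of 6 + 2 = 8 transpositions — even.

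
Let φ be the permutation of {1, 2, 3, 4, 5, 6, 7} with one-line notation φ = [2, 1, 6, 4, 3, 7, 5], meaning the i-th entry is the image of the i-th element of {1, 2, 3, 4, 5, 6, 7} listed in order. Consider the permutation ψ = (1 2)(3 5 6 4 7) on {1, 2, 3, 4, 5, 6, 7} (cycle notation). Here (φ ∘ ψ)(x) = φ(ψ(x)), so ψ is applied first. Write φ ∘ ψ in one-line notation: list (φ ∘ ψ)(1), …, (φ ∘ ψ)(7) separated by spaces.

For each element, apply ψ then φ: 1 → 2 → 1; 2 → 1 → 2; 3 → 5 → 3; 4 → 7 → 5; 5 → 6 → 7; 6 → 4 → 4; 7 → 3 → 6.
Collecting the images, φ ∘ ψ = [1 2 3 5 7 4 6].

1 2 3 5 7 4 6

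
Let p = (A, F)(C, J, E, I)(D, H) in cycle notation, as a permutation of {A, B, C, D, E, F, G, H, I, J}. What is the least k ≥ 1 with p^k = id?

The cycle type of p is (4, 2, 2, 1, 1).
The order is lcm(4, 2, 2) = 4.

4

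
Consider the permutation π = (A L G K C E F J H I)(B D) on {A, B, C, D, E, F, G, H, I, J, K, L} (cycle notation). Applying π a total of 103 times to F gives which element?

F lies in the 10-cycle (A L G K C E F J H I).
Since the cycle has length 10, π^103 acts on it the same as π^3 (103 mod 10 = 3).
Advancing 3 steps from F: F → J → H → I.

I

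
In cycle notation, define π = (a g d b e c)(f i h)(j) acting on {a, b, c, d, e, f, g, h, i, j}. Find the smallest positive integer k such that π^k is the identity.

The disjoint cycles have lengths 6, 3, 1.
The order is lcm(6, 3) = 6.

6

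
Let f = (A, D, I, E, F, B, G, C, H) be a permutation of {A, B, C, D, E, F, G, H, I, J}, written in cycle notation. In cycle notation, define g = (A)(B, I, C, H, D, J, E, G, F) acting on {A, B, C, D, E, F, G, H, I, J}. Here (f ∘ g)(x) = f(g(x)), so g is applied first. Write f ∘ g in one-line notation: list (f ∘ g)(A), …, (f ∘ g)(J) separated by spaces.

D E A J C G B I H F

(f ∘ g)(x) = f(g(x)). Computing each image: f(g(A)) = f(A) = D, f(g(B)) = f(I) = E, f(g(C)) = f(H) = A, f(g(D)) = f(J) = J, f(g(E)) = f(G) = C, f(g(F)) = f(B) = G, f(g(G)) = f(F) = B, f(g(H)) = f(D) = I, f(g(I)) = f(C) = H, f(g(J)) = f(E) = F.
Hence f ∘ g = [D E A J C G B I H F].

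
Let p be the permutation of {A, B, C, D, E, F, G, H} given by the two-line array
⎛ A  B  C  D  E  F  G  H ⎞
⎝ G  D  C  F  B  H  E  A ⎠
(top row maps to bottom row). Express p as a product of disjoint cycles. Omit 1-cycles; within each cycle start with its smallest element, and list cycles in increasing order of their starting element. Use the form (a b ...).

(A G E B D F H)

Start at A and follow images: A → G → E → B → D → F → H → A, giving the cycle (A G E B D F H).
Continuing from each remaining unvisited element yields (A G E B D F H).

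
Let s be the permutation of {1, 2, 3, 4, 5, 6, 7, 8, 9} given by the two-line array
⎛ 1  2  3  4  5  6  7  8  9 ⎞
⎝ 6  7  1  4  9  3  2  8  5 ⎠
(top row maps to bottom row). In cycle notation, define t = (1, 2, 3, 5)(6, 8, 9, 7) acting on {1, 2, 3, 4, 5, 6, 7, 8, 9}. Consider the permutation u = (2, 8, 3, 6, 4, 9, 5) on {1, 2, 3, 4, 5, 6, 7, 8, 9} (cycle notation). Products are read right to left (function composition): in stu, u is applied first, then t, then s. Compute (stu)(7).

3

(stu)(7) = s(t(u(7))). u(7) = 7, then t(7) = 6, then s(6) = 3, so the result is 3.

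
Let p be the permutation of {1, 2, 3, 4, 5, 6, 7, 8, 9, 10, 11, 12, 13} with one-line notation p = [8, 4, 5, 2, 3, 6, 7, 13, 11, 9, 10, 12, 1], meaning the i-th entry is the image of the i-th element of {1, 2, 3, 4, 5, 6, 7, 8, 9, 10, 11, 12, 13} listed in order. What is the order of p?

The disjoint-cycle form of p has cycle lengths 3, 3, 2, 2, 1, 1, 1.
The order is lcm(3, 3, 2, 2) = 6.

6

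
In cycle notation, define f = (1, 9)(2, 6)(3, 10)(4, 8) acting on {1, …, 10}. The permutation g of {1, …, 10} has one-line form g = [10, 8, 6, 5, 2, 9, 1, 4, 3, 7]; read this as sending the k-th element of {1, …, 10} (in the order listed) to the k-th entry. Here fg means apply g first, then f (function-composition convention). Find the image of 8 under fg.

First apply g: g(8) = 4, then f(4) = 8. Thus (fg)(8) = 8.

8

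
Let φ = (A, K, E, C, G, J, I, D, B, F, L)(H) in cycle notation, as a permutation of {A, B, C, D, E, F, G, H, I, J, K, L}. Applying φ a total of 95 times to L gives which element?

L lies in the 11-cycle (A, K, E, C, G, J, I, D, B, F, L).
On an 11-cycle, φ^11 is the identity, so φ^95 = φ^7 there (95 ≡ 7 mod 11).
Stepping 7 places around the cycle: L → A → K → E → C → G → J → I.

I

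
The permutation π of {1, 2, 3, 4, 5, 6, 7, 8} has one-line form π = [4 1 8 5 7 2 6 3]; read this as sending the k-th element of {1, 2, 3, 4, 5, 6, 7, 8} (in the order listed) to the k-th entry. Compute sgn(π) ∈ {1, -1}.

In disjoint-cycle form the cycle lengths are 6, 2.
A cycle of length ℓ contributes ℓ−1 transpositions, so π is a product of 5 + 1 = 6 transpositions — even.

1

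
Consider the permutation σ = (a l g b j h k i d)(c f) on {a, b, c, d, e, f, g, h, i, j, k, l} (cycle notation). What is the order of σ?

The disjoint cycles have lengths 9, 2, 1.
The order of σ is the least common multiple of its cycle lengths: lcm(9, 2) = 18.

18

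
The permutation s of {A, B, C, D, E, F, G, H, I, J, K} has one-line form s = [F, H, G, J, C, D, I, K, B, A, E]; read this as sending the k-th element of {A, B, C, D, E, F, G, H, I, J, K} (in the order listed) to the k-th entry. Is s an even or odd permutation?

In disjoint-cycle form the cycle lengths are 7, 4.
A cycle of length ℓ contributes ℓ−1 transpositions, so s is a product of 6 + 3 = 9 transpositions — odd.

odd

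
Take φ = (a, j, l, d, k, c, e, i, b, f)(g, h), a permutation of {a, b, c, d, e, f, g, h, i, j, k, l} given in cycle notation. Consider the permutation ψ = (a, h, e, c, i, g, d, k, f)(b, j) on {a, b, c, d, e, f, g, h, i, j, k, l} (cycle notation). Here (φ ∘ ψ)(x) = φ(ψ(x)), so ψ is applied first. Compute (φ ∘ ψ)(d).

c

ψ(d) = k, then φ(k) = c; composing gives (φ ∘ ψ)(d) = c.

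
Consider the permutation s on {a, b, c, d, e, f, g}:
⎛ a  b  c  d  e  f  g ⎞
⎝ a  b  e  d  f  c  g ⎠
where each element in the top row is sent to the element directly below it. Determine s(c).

The entry below c in the array is e, so s(c) = e.

e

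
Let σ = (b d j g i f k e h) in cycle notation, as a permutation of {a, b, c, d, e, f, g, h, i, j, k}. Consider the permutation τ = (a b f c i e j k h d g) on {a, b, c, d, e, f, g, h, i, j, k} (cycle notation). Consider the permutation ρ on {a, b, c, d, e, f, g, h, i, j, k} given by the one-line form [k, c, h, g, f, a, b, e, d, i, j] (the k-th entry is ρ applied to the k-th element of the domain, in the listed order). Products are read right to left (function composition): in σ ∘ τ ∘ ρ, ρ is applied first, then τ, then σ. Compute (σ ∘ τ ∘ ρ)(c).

(σ ∘ τ ∘ ρ)(c) = σ(τ(ρ(c))). ρ(c) = h, then τ(h) = d, then σ(d) = j, so the result is j.

j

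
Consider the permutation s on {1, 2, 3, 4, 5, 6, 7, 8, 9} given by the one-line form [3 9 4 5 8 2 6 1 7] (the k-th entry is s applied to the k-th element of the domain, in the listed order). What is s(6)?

6 is element number 6 of the domain, and entry number 6 of the one-line form is 2, so s(6) = 2.

2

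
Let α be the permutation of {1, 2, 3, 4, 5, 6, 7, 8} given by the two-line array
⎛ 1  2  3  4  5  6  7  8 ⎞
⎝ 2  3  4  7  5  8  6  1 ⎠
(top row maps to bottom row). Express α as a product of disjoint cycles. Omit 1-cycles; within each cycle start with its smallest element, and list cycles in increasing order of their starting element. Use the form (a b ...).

(1 2 3 4 7 6 8)

From 1: 1 → 2 → 3 → 4 → 7 → 6 → 8 → 1, closing the cycle (1 2 3 4 7 6 8).
Repeating from the next unused element and collecting all non-trivial cycles gives (1 2 3 4 7 6 8).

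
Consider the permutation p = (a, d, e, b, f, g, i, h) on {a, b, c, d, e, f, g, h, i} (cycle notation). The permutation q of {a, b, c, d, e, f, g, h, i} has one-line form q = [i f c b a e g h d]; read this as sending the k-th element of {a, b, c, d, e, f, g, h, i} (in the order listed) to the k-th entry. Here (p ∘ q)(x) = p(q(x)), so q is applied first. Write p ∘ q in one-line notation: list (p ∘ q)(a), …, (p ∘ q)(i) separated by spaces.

h g c f d b i a e

For each element, apply q then p: a → i → h; b → f → g; c → c → c; d → b → f; e → a → d; f → e → b; g → g → i; h → h → a; i → d → e.
Collecting the images, p ∘ q = [h g c f d b i a e].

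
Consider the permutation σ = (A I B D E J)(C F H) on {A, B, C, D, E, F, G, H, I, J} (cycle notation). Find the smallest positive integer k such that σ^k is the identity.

6

The disjoint cycles have lengths 6, 3, 1.
The order is lcm(6, 3) = 6.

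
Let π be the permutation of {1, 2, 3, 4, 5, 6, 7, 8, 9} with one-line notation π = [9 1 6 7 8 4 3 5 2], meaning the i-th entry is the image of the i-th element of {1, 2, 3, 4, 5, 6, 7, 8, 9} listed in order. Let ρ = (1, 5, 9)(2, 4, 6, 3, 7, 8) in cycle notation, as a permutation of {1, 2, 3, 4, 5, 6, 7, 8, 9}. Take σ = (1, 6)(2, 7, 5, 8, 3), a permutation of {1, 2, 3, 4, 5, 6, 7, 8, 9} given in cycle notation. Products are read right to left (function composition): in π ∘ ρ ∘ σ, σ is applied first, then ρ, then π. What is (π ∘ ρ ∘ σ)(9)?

Chase 9: σ(9) = 9; ρ(9) = 1; π(1) = 9. Hence (π ∘ ρ ∘ σ)(9) = 9.

9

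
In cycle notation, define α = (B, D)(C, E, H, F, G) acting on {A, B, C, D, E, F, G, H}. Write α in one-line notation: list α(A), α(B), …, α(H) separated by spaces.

A D E B H G C F

Each element maps to the next entry in its cycle (wrapping to the front): A↦A, B↦D, C↦E, D↦B, E↦H, F↦G, G↦C, H↦F.
So the one-line form is A D E B H G C F.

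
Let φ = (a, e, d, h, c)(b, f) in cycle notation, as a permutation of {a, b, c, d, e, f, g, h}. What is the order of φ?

The disjoint cycles have lengths 5, 2, 1.
The order is lcm(5, 2) = 10.

10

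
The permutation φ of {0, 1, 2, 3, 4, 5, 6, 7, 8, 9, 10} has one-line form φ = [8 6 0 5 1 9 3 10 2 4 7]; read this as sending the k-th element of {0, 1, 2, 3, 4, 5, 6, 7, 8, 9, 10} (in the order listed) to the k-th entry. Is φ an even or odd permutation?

even

In disjoint-cycle form the cycle lengths are 6, 3, 2.
A cycle is odd iff its length is even; φ has 2 even-length cycles, so sgn(φ) = (−1)^2 and φ is even.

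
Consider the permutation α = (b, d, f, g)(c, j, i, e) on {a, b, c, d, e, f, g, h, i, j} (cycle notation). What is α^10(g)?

g lies in the 4-cycle (b, d, f, g).
Powers repeat with period 4 on this cycle, and 10 mod 4 = 2, so α^10(g) = α^2(g).
Advancing 2 steps from g: g → b → d.

d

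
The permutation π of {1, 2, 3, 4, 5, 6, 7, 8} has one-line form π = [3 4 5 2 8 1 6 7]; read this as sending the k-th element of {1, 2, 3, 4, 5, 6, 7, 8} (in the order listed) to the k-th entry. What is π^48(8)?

8

Tracing 8 → 7 → … returns to 8 after 6 steps, so 8 lies in a 6-cycle (1 3 5 8 7 6).
On a 6-cycle, π^6 is the identity, so π^48 = π^0 there (48 ≡ 0 mod 6).
So π^48(8) = 8.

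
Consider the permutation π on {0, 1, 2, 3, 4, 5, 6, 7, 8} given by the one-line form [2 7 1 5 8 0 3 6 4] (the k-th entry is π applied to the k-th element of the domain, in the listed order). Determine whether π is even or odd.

odd

In disjoint-cycle form the cycle lengths are 7, 2.
A cycle of length ℓ contributes ℓ−1 transpositions, so π is a product of 6 + 1 = 7 transpositions — odd.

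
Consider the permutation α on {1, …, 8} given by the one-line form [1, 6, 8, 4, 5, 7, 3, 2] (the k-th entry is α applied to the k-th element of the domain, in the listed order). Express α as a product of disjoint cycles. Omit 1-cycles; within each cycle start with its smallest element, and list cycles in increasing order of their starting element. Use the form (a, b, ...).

From 2: 2 → 6 → 7 → 3 → 8 → 2, closing the cycle (2, 6, 7, 3, 8).
Continuing from each remaining unvisited element yields (2, 6, 7, 3, 8).

(2, 6, 7, 3, 8)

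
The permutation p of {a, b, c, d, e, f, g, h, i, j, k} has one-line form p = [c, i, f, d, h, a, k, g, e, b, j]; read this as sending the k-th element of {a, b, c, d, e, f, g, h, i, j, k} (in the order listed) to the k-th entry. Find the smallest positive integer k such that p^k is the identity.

21

Decomposing into disjoint cycles gives cycle lengths 7, 3, 1.
Since disjoint cycles commute, ord(p) = lcm(7, 3) = 21.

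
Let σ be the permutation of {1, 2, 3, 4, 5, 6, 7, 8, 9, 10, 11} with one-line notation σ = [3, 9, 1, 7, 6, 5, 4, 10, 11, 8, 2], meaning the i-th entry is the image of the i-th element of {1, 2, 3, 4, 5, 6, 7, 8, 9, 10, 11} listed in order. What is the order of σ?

6

Writing σ as disjoint cycles, the cycle lengths are 3, 2, 2, 2, 2.
The order is lcm(3, 2, 2, 2, 2) = 6.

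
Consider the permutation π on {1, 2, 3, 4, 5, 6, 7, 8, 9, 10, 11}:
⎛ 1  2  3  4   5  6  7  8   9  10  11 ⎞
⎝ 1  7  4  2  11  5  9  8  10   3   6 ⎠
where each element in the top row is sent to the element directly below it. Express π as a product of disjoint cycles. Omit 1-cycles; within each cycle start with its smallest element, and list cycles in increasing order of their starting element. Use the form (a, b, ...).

(2, 7, 9, 10, 3, 4)(5, 11, 6)

Iterating π from 2 gives 2 → 7 → 9 → 10 → 3 → 4 → 2; that is the 6-cycle (2, 7, 9, 10, 3, 4).
Repeating from the next unused element and collecting all non-trivial cycles gives (2, 7, 9, 10, 3, 4)(5, 11, 6).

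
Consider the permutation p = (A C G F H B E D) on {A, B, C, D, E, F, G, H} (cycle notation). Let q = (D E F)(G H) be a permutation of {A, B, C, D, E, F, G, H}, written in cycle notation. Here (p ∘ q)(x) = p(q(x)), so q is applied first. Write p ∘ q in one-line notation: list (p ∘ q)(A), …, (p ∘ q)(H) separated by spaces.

C E G D H A B F

Chase each element through q then p: A → A → C; B → B → E; C → C → G; D → E → D; E → F → H; F → D → A; G → H → B; H → G → F.
Collecting the images, p ∘ q = [C E G D H A B F].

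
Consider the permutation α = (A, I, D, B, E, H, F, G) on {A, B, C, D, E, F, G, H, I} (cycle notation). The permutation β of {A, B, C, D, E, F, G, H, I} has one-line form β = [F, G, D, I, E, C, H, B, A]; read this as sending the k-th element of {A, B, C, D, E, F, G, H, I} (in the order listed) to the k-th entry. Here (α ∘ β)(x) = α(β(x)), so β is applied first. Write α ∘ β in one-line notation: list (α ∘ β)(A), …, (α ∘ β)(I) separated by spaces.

(α ∘ β)(x) = α(β(x)). Computing each image: α(β(A)) = α(F) = G, α(β(B)) = α(G) = A, α(β(C)) = α(D) = B, α(β(D)) = α(I) = D, α(β(E)) = α(E) = H, α(β(F)) = α(C) = C, α(β(G)) = α(H) = F, α(β(H)) = α(B) = E, α(β(I)) = α(A) = I.
Hence α ∘ β = [G A B D H C F E I].

G A B D H C F E I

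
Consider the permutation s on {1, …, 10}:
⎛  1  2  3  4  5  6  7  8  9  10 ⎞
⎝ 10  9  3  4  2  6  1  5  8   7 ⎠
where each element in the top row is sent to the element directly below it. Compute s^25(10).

7

Tracing 10 → 7 → … returns to 10 after 3 steps, so 10 lies in a 3-cycle (1 10 7).
On a 3-cycle, s^3 is the identity, so s^25 = s^1 there (25 ≡ 1 mod 3).
Stepping 1 place around the cycle: 10 → 7.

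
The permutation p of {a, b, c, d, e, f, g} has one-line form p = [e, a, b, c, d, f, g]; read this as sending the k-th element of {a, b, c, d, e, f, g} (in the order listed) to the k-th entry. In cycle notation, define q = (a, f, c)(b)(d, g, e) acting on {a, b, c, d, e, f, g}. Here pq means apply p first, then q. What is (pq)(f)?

First apply p: p(f) = f, then q(f) = c. Thus (pq)(f) = c.

c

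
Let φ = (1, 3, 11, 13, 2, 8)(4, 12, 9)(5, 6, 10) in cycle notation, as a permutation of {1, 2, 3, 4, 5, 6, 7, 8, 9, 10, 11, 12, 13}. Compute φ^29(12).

12 lies in the 3-cycle (4, 12, 9).
Powers repeat with period 3 on this cycle, and 29 mod 3 = 2, so φ^29(12) = φ^2(12).
Stepping 2 places around the cycle: 12 → 9 → 4.

4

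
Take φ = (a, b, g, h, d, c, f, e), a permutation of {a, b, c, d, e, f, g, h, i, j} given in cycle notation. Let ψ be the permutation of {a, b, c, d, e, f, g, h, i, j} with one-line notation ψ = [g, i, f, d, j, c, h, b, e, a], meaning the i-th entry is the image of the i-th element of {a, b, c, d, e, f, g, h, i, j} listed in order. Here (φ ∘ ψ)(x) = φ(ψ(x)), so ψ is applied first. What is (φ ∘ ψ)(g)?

ψ(g) = h, then φ(h) = d; composing gives (φ ∘ ψ)(g) = d.

d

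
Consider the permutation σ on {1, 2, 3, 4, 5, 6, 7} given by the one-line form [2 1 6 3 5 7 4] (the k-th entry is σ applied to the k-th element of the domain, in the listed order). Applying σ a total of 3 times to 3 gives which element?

Tracing 3 → 6 → … returns to 3 after 4 steps, so 3 lies in a 4-cycle (3 6 7 4).
Advancing 3 steps from 3: 3 → 6 → 7 → 4.

4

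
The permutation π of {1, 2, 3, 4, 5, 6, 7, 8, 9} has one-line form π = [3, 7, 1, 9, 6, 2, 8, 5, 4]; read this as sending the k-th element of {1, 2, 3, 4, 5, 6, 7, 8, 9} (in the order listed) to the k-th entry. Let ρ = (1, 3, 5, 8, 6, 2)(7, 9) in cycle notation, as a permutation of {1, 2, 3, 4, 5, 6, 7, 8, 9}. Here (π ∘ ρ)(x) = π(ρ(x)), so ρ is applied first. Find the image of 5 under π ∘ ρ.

(π ∘ ρ)(5) = π(ρ(5)). ρ(5) = 8, then π(8) = 5. So (π ∘ ρ)(5) = 5.

5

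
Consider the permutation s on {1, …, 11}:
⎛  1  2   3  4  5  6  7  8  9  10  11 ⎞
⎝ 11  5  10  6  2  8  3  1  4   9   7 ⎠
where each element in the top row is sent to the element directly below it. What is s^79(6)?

Tracing 6 → 8 → … returns to 6 after 9 steps, so 6 lies in a 9-cycle (1, 11, 7, 3, 10, 9, 4, 6, 8).
Since the cycle has length 9, s^79 acts on it the same as s^7 (79 mod 9 = 7).
Stepping 7 places around the cycle: 6 → 8 → 1 → 11 → 7 → 3 → 10 → 9.

9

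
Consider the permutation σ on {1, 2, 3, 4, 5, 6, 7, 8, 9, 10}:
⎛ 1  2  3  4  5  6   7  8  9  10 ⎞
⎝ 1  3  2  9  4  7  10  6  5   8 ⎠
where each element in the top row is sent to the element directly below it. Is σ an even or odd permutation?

In disjoint-cycle form the cycle lengths are 4, 3, 2, 1.
A cycle of length ℓ contributes ℓ−1 transpositions, so σ is a product of 3 + 2 + 1 = 6 transpositions — even.

even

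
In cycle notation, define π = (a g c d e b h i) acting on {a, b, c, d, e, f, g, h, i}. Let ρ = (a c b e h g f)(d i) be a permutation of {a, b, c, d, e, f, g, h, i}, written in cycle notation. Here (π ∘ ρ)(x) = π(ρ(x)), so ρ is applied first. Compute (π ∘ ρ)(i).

e

(π ∘ ρ)(i) = π(ρ(i)). ρ(i) = d, then π(d) = e. So (π ∘ ρ)(i) = e.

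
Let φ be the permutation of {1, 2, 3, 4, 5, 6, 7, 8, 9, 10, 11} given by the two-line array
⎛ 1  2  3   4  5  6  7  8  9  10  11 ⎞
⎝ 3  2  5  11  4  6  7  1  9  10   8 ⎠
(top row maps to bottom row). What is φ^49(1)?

Tracing 1 → 3 → … returns to 1 after 6 steps, so 1 lies in a 6-cycle (1, 3, 5, 4, 11, 8).
Powers repeat with period 6 on this cycle, and 49 mod 6 = 1, so φ^49(1) = φ^1(1).
Advancing 1 step from 1: 1 → 3.

3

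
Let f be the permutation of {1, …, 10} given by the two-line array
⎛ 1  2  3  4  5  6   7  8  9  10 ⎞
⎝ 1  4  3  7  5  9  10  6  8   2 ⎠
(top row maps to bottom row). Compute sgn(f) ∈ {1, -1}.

In disjoint-cycle form the cycle lengths are 4, 3, 1, 1, 1.
A cycle of length ℓ contributes ℓ−1 transpositions, so f is a product of 3 + 2 = 5 transpositions — odd.

-1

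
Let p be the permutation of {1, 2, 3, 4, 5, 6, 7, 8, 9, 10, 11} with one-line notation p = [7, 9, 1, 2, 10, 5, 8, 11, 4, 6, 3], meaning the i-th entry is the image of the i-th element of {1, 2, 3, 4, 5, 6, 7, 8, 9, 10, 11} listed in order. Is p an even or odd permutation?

In disjoint-cycle form the cycle lengths are 5, 3, 3.
A cycle is odd iff its length is even; p has 0 even-length cycles, so sgn(p) = (−1)^0 and p is even.

even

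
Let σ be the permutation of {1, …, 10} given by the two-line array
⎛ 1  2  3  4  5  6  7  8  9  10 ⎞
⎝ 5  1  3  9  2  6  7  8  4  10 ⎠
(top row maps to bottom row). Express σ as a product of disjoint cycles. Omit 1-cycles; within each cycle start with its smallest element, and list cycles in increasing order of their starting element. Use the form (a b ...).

Iterating σ from 1 gives 1 → 5 → 2 → 1; that is the 3-cycle (1 5 2).
Continuing from each remaining unvisited element yields (1 5 2)(4 9).

(1 5 2)(4 9)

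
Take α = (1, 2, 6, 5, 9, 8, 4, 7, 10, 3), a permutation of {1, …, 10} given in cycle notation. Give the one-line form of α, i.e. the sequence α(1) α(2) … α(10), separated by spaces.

Each element maps to the next entry in its cycle (wrapping to the front): 1↦2, 2↦6, 3↦1, 4↦7, 5↦9, 6↦5, 7↦10, 8↦4, 9↦8, 10↦3.
So the one-line form is 2 6 1 7 9 5 10 4 8 3.

2 6 1 7 9 5 10 4 8 3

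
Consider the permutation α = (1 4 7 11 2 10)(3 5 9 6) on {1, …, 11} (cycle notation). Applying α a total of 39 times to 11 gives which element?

11 lies in the 6-cycle (1 4 7 11 2 10).
On a 6-cycle, α^6 is the identity, so α^39 = α^3 there (39 ≡ 3 mod 6).
Advancing 3 steps from 11: 11 → 2 → 10 → 1.

1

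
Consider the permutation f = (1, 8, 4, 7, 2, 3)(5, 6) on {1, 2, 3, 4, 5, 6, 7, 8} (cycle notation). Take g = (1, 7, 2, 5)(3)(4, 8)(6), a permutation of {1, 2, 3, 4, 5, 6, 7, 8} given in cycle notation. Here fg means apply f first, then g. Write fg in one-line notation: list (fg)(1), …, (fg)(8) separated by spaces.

4 3 7 2 6 1 5 8

For each element, apply f then g: 1 → 8 → 4; 2 → 3 → 3; 3 → 1 → 7; 4 → 7 → 2; 5 → 6 → 6; 6 → 5 → 1; 7 → 2 → 5; 8 → 4 → 8.
So fg in one-line form is 4 3 7 2 6 1 5 8.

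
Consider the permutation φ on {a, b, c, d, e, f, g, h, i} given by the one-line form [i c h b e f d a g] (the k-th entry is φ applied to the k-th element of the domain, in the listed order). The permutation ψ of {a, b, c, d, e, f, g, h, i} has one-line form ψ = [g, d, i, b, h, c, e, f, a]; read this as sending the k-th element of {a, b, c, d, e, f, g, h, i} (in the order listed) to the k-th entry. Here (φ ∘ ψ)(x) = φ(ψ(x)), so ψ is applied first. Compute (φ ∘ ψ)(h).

(φ ∘ ψ)(h) = φ(ψ(h)). ψ(h) = f, then φ(f) = f. So (φ ∘ ψ)(h) = f.

f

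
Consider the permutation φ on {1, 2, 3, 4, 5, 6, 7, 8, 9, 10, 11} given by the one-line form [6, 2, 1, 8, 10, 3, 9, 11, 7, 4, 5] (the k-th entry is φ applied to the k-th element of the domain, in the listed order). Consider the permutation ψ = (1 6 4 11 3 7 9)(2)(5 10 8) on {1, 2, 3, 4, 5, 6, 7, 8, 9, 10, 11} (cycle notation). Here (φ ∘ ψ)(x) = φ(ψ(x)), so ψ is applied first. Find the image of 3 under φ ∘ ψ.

9

ψ(3) = 7, then φ(7) = 9; composing gives (φ ∘ ψ)(3) = 9.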